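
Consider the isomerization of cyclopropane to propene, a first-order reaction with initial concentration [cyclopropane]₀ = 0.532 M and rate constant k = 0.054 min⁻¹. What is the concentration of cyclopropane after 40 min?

0.06135 M

Step 1: For a first-order reaction: [cyclopropane] = [cyclopropane]₀ × e^(-kt)
Step 2: [cyclopropane] = 0.532 × e^(-0.054 × 40)
Step 3: [cyclopropane] = 0.532 × e^(-2.16)
Step 4: [cyclopropane] = 0.532 × 0.115325 = 0.06135 M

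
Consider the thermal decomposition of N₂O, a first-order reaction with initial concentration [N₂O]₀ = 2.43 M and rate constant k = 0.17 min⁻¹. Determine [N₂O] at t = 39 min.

0.003208 M

Step 1: For a first-order reaction: [N₂O] = [N₂O]₀ × e^(-kt)
Step 2: [N₂O] = 2.43 × e^(-0.17 × 39)
Step 3: [N₂O] = 2.43 × e^(-6.63)
Step 4: [N₂O] = 2.43 × 0.00132016 = 0.003208 M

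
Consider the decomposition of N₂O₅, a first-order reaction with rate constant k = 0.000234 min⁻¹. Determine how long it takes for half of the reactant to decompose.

2962 min

Step 1: For a first-order reaction, t₁/₂ = ln(2)/k
Step 2: t₁/₂ = ln(2)/0.000234
Step 3: t₁/₂ = 0.6931/0.000234 = 2962 min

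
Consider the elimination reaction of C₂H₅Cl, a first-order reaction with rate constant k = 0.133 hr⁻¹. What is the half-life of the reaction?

5.212 hr

Step 1: For a first-order reaction, t₁/₂ = ln(2)/k
Step 2: t₁/₂ = ln(2)/0.133
Step 3: t₁/₂ = 0.6931/0.133 = 5.212 hr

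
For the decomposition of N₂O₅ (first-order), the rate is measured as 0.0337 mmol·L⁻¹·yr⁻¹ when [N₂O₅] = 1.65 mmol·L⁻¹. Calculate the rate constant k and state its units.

0.02042 yr⁻¹

Step 1: rate = k[N₂O₅]^1, so k = rate / [N₂O₅]^1.
Step 2: k = 0.0337 / (1.65)^1 = 0.0337 / 1.65.
Step 3: k = 0.02042 yr⁻¹.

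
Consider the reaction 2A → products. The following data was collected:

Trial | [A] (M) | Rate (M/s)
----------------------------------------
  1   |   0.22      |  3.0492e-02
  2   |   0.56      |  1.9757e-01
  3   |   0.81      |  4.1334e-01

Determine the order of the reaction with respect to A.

second order (2)

Step 1: Compare trials to find order n where rate₂/rate₁ = ([A]₂/[A]₁)^n
Step 2: rate₂/rate₁ = 1.9757e-01/3.0492e-02 = 6.479
Step 3: [A]₂/[A]₁ = 0.56/0.22 = 2.545
Step 4: n = ln(6.479)/ln(2.545) = 2.00 ≈ 2
Step 5: The reaction is second order in A.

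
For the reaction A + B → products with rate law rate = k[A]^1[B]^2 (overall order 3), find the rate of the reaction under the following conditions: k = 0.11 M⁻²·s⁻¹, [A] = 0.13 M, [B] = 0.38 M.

0.002065 M/s

Step 1: The rate law is rate = k[A]^1[B]^2, overall order = 1+2 = 3
Step 2: Substitute values: rate = 0.11 × (0.13)^1 × (0.38)^2
Step 3: rate = 0.11 × 0.13 × 0.1444 = 0.00206492 M/s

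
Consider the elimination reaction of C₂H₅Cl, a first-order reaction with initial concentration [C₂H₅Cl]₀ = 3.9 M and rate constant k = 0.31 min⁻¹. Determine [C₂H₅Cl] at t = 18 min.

0.01471 M

Step 1: For a first-order reaction: [C₂H₅Cl] = [C₂H₅Cl]₀ × e^(-kt)
Step 2: [C₂H₅Cl] = 3.9 × e^(-0.31 × 18)
Step 3: [C₂H₅Cl] = 3.9 × e^(-5.58)
Step 4: [C₂H₅Cl] = 3.9 × 0.00377257 = 0.01471 M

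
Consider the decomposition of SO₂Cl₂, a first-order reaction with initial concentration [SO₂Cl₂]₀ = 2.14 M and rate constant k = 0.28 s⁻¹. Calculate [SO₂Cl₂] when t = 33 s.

0.0002077 M

Step 1: For a first-order reaction: [SO₂Cl₂] = [SO₂Cl₂]₀ × e^(-kt)
Step 2: [SO₂Cl₂] = 2.14 × e^(-0.28 × 33)
Step 3: [SO₂Cl₂] = 2.14 × e^(-9.24)
Step 4: [SO₂Cl₂] = 2.14 × 9.70776e-05 = 0.0002077 M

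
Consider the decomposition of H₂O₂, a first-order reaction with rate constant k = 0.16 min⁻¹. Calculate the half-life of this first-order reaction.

4.332 min

Step 1: For a first-order reaction, t₁/₂ = ln(2)/k
Step 2: t₁/₂ = ln(2)/0.16
Step 3: t₁/₂ = 0.6931/0.16 = 4.332 min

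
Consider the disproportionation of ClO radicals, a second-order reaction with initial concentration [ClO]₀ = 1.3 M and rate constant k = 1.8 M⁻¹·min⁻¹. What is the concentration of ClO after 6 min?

0.08644 M

Step 1: For a second-order reaction: 1/[ClO] = 1/[ClO]₀ + kt
Step 2: 1/[ClO] = 1/1.3 + 1.8 × 6
Step 3: 1/[ClO] = 0.7692 + 10.8 = 11.57
Step 4: [ClO] = 1/11.57 = 0.08644 M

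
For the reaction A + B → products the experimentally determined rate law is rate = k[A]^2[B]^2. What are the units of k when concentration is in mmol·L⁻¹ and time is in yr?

(mmol·L⁻¹)⁻³·yr⁻¹

Step 1: Overall order = 2 + 2 = 4.
Step 2: rate has units mmol·L⁻¹·yr⁻¹; [A]^2[B]^2 has units (mmol·L⁻¹)^4.
Step 3: k = rate/([A]^2[B]^2), so units of k = (mmol·L⁻¹)^(1-4)·yr⁻¹ = (mmol·L⁻¹)⁻³·yr⁻¹.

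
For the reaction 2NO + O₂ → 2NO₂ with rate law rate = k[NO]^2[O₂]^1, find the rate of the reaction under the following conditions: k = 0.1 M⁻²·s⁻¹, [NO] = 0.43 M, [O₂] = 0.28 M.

0.005177 M/s

Step 1: The rate law is rate = k[NO]^2[O₂]^1
Step 2: Substitute: rate = 0.1 × (0.43)^2 × (0.28)^1
Step 3: rate = 0.1 × 0.1849 × 0.28 = 0.0051772 M/s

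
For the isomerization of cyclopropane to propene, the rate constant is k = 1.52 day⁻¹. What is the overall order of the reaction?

first order (1)

Step 1: The units of k for an nth-order reaction are (concentration)^(1-n)·(time)⁻¹.
Step 2: Here k has units day⁻¹, so the concentration exponent is 0.
Step 3: 1 - n = 0 ⇒ n = 1. The reaction is first order.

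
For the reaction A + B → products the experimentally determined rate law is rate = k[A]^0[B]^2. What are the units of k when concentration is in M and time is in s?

M⁻¹·s⁻¹

Step 1: Overall order = 0 + 2 = 2.
Step 2: rate has units M·s⁻¹; [A]^0[B]^2 has units M^2.
Step 3: k = rate/([A]^0[B]^2), so units of k = M^(1-2)·s⁻¹ = M⁻¹·s⁻¹.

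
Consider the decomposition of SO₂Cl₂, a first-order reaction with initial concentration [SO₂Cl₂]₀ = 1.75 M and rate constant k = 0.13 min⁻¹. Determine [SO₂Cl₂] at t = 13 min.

0.3229 M

Step 1: For a first-order reaction: [SO₂Cl₂] = [SO₂Cl₂]₀ × e^(-kt)
Step 2: [SO₂Cl₂] = 1.75 × e^(-0.13 × 13)
Step 3: [SO₂Cl₂] = 1.75 × e^(-1.69)
Step 4: [SO₂Cl₂] = 1.75 × 0.18452 = 0.3229 M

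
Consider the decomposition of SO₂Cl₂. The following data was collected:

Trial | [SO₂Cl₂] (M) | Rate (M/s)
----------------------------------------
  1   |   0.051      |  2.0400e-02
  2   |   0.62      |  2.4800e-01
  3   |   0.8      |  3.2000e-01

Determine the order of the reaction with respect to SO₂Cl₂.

first order (1)

Step 1: Compare trials to find order n where rate₂/rate₁ = ([SO₂Cl₂]₂/[SO₂Cl₂]₁)^n
Step 2: rate₂/rate₁ = 2.4800e-01/2.0400e-02 = 12.16
Step 3: [SO₂Cl₂]₂/[SO₂Cl₂]₁ = 0.62/0.051 = 12.16
Step 4: n = ln(12.16)/ln(12.16) = 1.00 ≈ 1
Step 5: The reaction is first order in SO₂Cl₂.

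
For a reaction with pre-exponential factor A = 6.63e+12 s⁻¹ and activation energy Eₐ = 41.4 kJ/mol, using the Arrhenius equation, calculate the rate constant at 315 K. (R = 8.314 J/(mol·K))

9.04e+05 s⁻¹

Step 1: Use the Arrhenius equation: k = A × exp(-Eₐ/RT)
Step 2: Convert Eₐ to J/mol: 41.4 kJ/mol = 41400 J/mol
Step 3: Calculate the exponent: -Eₐ/(RT) = -41400/(8.314 × 315) = -15.80810
Step 4: k = 6.63e+12 × exp(-15.80810)
Step 5: k = 6.63e+12 × 1.36342e-07 = 9.0395e+05 s⁻¹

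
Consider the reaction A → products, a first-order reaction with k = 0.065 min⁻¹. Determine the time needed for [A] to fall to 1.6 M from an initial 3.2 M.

10.66 min

Step 1: For first-order: t = ln([A]₀/[A])/k
Step 2: t = ln(3.2/1.6)/0.065
Step 3: t = ln(2)/0.065
Step 4: t = 0.6931/0.065 = 10.66 min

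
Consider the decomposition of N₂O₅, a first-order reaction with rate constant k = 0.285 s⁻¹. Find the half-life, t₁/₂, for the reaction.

2.432 s

Step 1: For a first-order reaction, t₁/₂ = ln(2)/k
Step 2: t₁/₂ = ln(2)/0.285
Step 3: t₁/₂ = 0.6931/0.285 = 2.432 s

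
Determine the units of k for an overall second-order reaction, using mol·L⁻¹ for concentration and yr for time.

(mol·L⁻¹)⁻¹·yr⁻¹

Step 1: For overall order n, rate = k × (concentration)^n.
Step 2: Rate has units mol·L⁻¹·yr⁻¹; concentration term has units (mol·L⁻¹)^2.
Step 3: k = rate / (concentration)^n, so units of k = (mol·L⁻¹)^(1-2)·yr⁻¹ = (mol·L⁻¹)⁻¹·yr⁻¹.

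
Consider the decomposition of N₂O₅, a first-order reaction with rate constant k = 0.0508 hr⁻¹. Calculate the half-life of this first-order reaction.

13.64 hr

Step 1: For a first-order reaction, t₁/₂ = ln(2)/k
Step 2: t₁/₂ = ln(2)/0.0508
Step 3: t₁/₂ = 0.6931/0.0508 = 13.64 hr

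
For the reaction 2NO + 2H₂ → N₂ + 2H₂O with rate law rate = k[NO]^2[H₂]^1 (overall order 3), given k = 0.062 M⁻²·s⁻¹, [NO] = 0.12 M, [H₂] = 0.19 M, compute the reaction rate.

0.0001696 M/s

Step 1: The rate law is rate = k[NO]^2[H₂]^1, overall order = 2+1 = 3
Step 2: Substitute values: rate = 0.062 × (0.12)^2 × (0.19)^1
Step 3: rate = 0.062 × 0.0144 × 0.19 = 0.000169632 M/s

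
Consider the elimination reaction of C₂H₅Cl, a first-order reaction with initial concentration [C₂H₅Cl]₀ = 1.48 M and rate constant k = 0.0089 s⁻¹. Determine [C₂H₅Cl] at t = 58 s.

0.8832 M

Step 1: For a first-order reaction: [C₂H₅Cl] = [C₂H₅Cl]₀ × e^(-kt)
Step 2: [C₂H₅Cl] = 1.48 × e^(-0.0089 × 58)
Step 3: [C₂H₅Cl] = 1.48 × e^(-0.5162)
Step 4: [C₂H₅Cl] = 1.48 × 0.596784 = 0.8832 M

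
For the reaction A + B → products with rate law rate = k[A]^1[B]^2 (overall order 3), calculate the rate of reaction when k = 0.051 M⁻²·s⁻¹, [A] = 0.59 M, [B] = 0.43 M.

0.005564 M/s

Step 1: The rate law is rate = k[A]^1[B]^2, overall order = 1+2 = 3
Step 2: Substitute values: rate = 0.051 × (0.59)^1 × (0.43)^2
Step 3: rate = 0.051 × 0.59 × 0.1849 = 0.00556364 M/s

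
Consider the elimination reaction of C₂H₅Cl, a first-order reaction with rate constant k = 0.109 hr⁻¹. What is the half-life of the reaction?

6.359 hr

Step 1: For a first-order reaction, t₁/₂ = ln(2)/k
Step 2: t₁/₂ = ln(2)/0.109
Step 3: t₁/₂ = 0.6931/0.109 = 6.359 hr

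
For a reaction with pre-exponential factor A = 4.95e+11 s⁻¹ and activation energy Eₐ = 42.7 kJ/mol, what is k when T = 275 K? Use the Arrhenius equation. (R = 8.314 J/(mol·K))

3.83e+03 s⁻¹

Step 1: Use the Arrhenius equation: k = A × exp(-Eₐ/RT)
Step 2: Convert Eₐ to J/mol: 42.7 kJ/mol = 42700 J/mol
Step 3: Calculate the exponent: -Eₐ/(RT) = -42700/(8.314 × 275) = -18.67606
Step 4: k = 4.95e+11 × exp(-18.67606)
Step 5: k = 4.95e+11 × 7.74623e-09 = 3.8344e+03 s⁻¹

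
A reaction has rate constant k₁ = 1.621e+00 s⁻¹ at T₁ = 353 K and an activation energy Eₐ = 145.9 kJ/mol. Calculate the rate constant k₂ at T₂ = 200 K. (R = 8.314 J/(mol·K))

4.936e-17 s⁻¹

Step 1: Use the two-temperature Arrhenius form: ln(k₂/k₁) = -Eₐ/R × (1/T₂ - 1/T₁)
Step 2: Convert Eₐ to J/mol: 145.9 kJ/mol = 145900 J/mol
Step 3: 1/T₂ - 1/T₁ = 1/200 - 1/353 = 2.167139e-03 K⁻¹
Step 4: ln(k₂/k₁) = -145900/8.314 × 2.167139e-03 = -38.03050
Step 5: k₂ = k₁ × exp(-38.03050) = 1.621e+00 × 3.04483e-17 = 4.936e-17 s⁻¹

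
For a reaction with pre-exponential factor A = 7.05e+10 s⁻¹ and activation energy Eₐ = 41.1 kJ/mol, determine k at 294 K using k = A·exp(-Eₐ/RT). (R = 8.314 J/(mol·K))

3.51e+03 s⁻¹

Step 1: Use the Arrhenius equation: k = A × exp(-Eₐ/RT)
Step 2: Convert Eₐ to J/mol: 41.1 kJ/mol = 41100 J/mol
Step 3: Calculate the exponent: -Eₐ/(RT) = -41100/(8.314 × 294) = -16.81452
Step 4: k = 7.05e+10 × exp(-16.81452)
Step 5: k = 7.05e+10 × 4.98364e-08 = 3.5135e+03 s⁻¹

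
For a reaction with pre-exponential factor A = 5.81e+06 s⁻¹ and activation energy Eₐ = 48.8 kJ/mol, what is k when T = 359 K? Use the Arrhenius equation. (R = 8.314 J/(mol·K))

4.61e-01 s⁻¹

Step 1: Use the Arrhenius equation: k = A × exp(-Eₐ/RT)
Step 2: Convert Eₐ to J/mol: 48.8 kJ/mol = 48800 J/mol
Step 3: Calculate the exponent: -Eₐ/(RT) = -48800/(8.314 × 359) = -16.34991
Step 4: k = 5.81e+06 × exp(-16.34991)
Step 5: k = 5.81e+06 × 7.93093e-08 = 4.6079e-01 s⁻¹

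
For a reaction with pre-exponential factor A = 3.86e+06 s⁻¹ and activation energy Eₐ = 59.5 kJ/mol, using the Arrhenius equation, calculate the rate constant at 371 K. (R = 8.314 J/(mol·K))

1.62e-02 s⁻¹

Step 1: Use the Arrhenius equation: k = A × exp(-Eₐ/RT)
Step 2: Convert Eₐ to J/mol: 59.5 kJ/mol = 59500 J/mol
Step 3: Calculate the exponent: -Eₐ/(RT) = -59500/(8.314 × 371) = -19.29004
Step 4: k = 3.86e+06 × exp(-19.29004)
Step 5: k = 3.86e+06 × 4.19220e-09 = 1.6182e-02 s⁻¹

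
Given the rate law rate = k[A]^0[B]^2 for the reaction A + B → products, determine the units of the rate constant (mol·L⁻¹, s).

(mol·L⁻¹)⁻¹·s⁻¹

Step 1: Overall order = 0 + 2 = 2.
Step 2: rate has units mol·L⁻¹·s⁻¹; [A]^0[B]^2 has units (mol·L⁻¹)^2.
Step 3: k = rate/([A]^0[B]^2), so units of k = (mol·L⁻¹)^(1-2)·s⁻¹ = (mol·L⁻¹)⁻¹·s⁻¹.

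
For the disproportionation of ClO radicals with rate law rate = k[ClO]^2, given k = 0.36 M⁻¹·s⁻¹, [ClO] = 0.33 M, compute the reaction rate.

0.0392 M/s

Step 1: Identify the rate law: rate = k[ClO]^2
Step 2: Substitute values: rate = 0.36 × (0.33)^2
Step 3: Calculate: rate = 0.36 × 0.1089 = 0.039204 M/s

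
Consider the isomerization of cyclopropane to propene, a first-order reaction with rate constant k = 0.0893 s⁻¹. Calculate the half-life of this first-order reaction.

7.762 s

Step 1: For a first-order reaction, t₁/₂ = ln(2)/k
Step 2: t₁/₂ = ln(2)/0.0893
Step 3: t₁/₂ = 0.6931/0.0893 = 7.762 s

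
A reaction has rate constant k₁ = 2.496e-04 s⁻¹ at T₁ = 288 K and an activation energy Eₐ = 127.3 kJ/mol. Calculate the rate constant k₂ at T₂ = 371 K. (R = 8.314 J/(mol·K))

3.654e+01 s⁻¹

Step 1: Use the two-temperature Arrhenius form: ln(k₂/k₁) = -Eₐ/R × (1/T₂ - 1/T₁)
Step 2: Convert Eₐ to J/mol: 127.3 kJ/mol = 127300 J/mol
Step 3: 1/T₂ - 1/T₁ = 1/371 - 1/288 = -7.768044e-04 K⁻¹
Step 4: ln(k₂/k₁) = -127300/8.314 × -7.768044e-04 = 11.89406
Step 5: k₂ = k₁ × exp(11.89406) = 2.496e-04 × 1.46394e+05 = 3.654e+01 s⁻¹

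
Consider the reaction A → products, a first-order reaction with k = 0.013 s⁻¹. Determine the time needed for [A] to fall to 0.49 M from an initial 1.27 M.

73.26 s

Step 1: For first-order: t = ln([A]₀/[A])/k
Step 2: t = ln(1.27/0.49)/0.013
Step 3: t = ln(2.592)/0.013
Step 4: t = 0.9524/0.013 = 73.26 s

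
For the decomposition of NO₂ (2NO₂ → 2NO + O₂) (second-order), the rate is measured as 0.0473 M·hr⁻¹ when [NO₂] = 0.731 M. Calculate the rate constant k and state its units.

0.08852 M⁻¹·hr⁻¹

Step 1: rate = k[NO₂]^2, so k = rate / [NO₂]^2.
Step 2: k = 0.0473 / (0.731)^2 = 0.0473 / 0.5344.
Step 3: k = 0.08852 M⁻¹·hr⁻¹.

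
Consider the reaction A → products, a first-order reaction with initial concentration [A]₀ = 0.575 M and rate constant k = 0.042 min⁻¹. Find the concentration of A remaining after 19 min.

0.2589 M

Step 1: For a first-order reaction: [A] = [A]₀ × e^(-kt)
Step 2: [A] = 0.575 × e^(-0.042 × 19)
Step 3: [A] = 0.575 × e^(-0.798)
Step 4: [A] = 0.575 × 0.450229 = 0.2589 M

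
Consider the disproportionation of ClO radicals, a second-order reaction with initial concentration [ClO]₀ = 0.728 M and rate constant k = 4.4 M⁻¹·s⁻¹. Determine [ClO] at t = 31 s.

0.007258 M

Step 1: For a second-order reaction: 1/[ClO] = 1/[ClO]₀ + kt
Step 2: 1/[ClO] = 1/0.728 + 4.4 × 31
Step 3: 1/[ClO] = 1.374 + 136.4 = 137.8
Step 4: [ClO] = 1/137.8 = 0.007258 M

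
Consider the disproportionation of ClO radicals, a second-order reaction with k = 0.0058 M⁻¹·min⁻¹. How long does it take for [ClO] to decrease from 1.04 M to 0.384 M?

283.2 min

Step 1: For second-order: t = (1/[ClO] - 1/[ClO]₀)/k
Step 2: t = (1/0.384 - 1/1.04)/0.0058
Step 3: t = (2.604 - 0.9615)/0.0058
Step 4: t = 1.643/0.0058 = 283.2 min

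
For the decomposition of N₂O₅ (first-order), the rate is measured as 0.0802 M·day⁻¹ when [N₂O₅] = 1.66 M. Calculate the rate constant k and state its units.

0.04831 day⁻¹

Step 1: rate = k[N₂O₅]^1, so k = rate / [N₂O₅]^1.
Step 2: k = 0.0802 / (1.66)^1 = 0.0802 / 1.66.
Step 3: k = 0.04831 day⁻¹.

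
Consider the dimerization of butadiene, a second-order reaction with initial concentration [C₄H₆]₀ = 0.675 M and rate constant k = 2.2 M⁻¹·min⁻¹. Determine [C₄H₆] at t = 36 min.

0.01239 M

Step 1: For a second-order reaction: 1/[C₄H₆] = 1/[C₄H₆]₀ + kt
Step 2: 1/[C₄H₆] = 1/0.675 + 2.2 × 36
Step 3: 1/[C₄H₆] = 1.481 + 79.2 = 80.68
Step 4: [C₄H₆] = 1/80.68 = 0.01239 M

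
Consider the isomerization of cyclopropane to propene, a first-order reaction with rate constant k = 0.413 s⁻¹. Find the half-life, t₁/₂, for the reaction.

1.678 s

Step 1: For a first-order reaction, t₁/₂ = ln(2)/k
Step 2: t₁/₂ = ln(2)/0.413
Step 3: t₁/₂ = 0.6931/0.413 = 1.678 s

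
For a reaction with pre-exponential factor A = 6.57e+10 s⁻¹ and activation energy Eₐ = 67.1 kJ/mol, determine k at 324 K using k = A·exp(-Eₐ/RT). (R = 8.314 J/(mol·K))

9.99e-01 s⁻¹

Step 1: Use the Arrhenius equation: k = A × exp(-Eₐ/RT)
Step 2: Convert Eₐ to J/mol: 67.1 kJ/mol = 67100 J/mol
Step 3: Calculate the exponent: -Eₐ/(RT) = -67100/(8.314 × 324) = -24.90964
Step 4: k = 6.57e+10 × exp(-24.90964)
Step 5: k = 6.57e+10 × 1.52013e-11 = 9.9873e-01 s⁻¹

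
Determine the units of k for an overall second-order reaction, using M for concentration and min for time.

M⁻¹·min⁻¹

Step 1: For overall order n, rate = k × (concentration)^n.
Step 2: Rate has units M·min⁻¹; concentration term has units M^2.
Step 3: k = rate / (concentration)^n, so units of k = M^(1-2)·min⁻¹ = M⁻¹·min⁻¹.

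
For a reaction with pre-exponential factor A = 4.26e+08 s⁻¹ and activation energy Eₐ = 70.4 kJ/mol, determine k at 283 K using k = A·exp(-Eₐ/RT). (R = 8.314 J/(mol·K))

4.31e-05 s⁻¹

Step 1: Use the Arrhenius equation: k = A × exp(-Eₐ/RT)
Step 2: Convert Eₐ to J/mol: 70.4 kJ/mol = 70400 J/mol
Step 3: Calculate the exponent: -Eₐ/(RT) = -70400/(8.314 × 283) = -29.92101
Step 4: k = 4.26e+08 × exp(-29.92101)
Step 5: k = 4.26e+08 × 1.01268e-13 = 4.3140e-05 s⁻¹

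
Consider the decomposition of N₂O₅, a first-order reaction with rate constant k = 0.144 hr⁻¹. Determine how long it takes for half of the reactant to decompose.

4.814 hr

Step 1: For a first-order reaction, t₁/₂ = ln(2)/k
Step 2: t₁/₂ = ln(2)/0.144
Step 3: t₁/₂ = 0.6931/0.144 = 4.814 hr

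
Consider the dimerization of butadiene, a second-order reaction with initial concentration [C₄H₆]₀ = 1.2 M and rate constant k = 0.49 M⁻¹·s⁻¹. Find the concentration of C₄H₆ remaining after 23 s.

0.08262 M

Step 1: For a second-order reaction: 1/[C₄H₆] = 1/[C₄H₆]₀ + kt
Step 2: 1/[C₄H₆] = 1/1.2 + 0.49 × 23
Step 3: 1/[C₄H₆] = 0.8333 + 11.27 = 12.1
Step 4: [C₄H₆] = 1/12.1 = 0.08262 M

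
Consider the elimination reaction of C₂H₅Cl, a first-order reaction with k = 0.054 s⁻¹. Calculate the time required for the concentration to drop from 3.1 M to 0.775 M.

25.67 s

Step 1: For first-order: t = ln([C₂H₅Cl]₀/[C₂H₅Cl])/k
Step 2: t = ln(3.1/0.775)/0.054
Step 3: t = ln(4)/0.054
Step 4: t = 1.386/0.054 = 25.67 s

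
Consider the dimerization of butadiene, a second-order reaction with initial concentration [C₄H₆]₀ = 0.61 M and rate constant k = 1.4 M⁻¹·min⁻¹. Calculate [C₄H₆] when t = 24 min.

0.02838 M

Step 1: For a second-order reaction: 1/[C₄H₆] = 1/[C₄H₆]₀ + kt
Step 2: 1/[C₄H₆] = 1/0.61 + 1.4 × 24
Step 3: 1/[C₄H₆] = 1.639 + 33.6 = 35.24
Step 4: [C₄H₆] = 1/35.24 = 0.02838 M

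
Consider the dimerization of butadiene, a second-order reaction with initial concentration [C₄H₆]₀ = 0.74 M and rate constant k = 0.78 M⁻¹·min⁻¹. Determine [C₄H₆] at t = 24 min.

0.04982 M

Step 1: For a second-order reaction: 1/[C₄H₆] = 1/[C₄H₆]₀ + kt
Step 2: 1/[C₄H₆] = 1/0.74 + 0.78 × 24
Step 3: 1/[C₄H₆] = 1.351 + 18.72 = 20.07
Step 4: [C₄H₆] = 1/20.07 = 0.04982 M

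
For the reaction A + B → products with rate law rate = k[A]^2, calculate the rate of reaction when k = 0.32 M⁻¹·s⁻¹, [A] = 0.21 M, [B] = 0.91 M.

0.01411 M/s

Step 1: The rate law is rate = k[A]^2
Step 2: Note that the rate does not depend on [B] (zero order in B).
Step 3: rate = 0.32 × (0.21)^2 = 0.014112 M/s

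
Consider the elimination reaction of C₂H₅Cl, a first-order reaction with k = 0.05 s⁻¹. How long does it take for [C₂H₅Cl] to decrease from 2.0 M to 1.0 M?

13.86 s

Step 1: For first-order: t = ln([C₂H₅Cl]₀/[C₂H₅Cl])/k
Step 2: t = ln(2.0/1.0)/0.05
Step 3: t = ln(2)/0.05
Step 4: t = 0.6931/0.05 = 13.86 s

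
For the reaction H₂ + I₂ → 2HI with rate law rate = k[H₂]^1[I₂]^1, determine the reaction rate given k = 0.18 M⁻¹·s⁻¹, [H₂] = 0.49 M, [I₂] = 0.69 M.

0.06086 M/s

Step 1: The rate law is rate = k[H₂]^1[I₂]^1
Step 2: Substitute: rate = 0.18 × (0.49)^1 × (0.69)^1
Step 3: rate = 0.18 × 0.49 × 0.69 = 0.060858 M/s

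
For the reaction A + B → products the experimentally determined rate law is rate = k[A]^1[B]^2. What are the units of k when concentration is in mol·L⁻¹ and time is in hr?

(mol·L⁻¹)⁻²·hr⁻¹

Step 1: Overall order = 1 + 2 = 3.
Step 2: rate has units mol·L⁻¹·hr⁻¹; [A]^1[B]^2 has units (mol·L⁻¹)^3.
Step 3: k = rate/([A]^1[B]^2), so units of k = (mol·L⁻¹)^(1-3)·hr⁻¹ = (mol·L⁻¹)⁻²·hr⁻¹.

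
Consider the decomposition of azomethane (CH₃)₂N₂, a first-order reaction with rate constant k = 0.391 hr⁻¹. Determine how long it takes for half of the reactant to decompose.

1.773 hr

Step 1: For a first-order reaction, t₁/₂ = ln(2)/k
Step 2: t₁/₂ = ln(2)/0.391
Step 3: t₁/₂ = 0.6931/0.391 = 1.773 hr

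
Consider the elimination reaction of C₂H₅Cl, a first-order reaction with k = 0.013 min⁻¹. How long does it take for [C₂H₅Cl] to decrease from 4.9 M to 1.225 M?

106.6 min

Step 1: For first-order: t = ln([C₂H₅Cl]₀/[C₂H₅Cl])/k
Step 2: t = ln(4.9/1.225)/0.013
Step 3: t = ln(4)/0.013
Step 4: t = 1.386/0.013 = 106.6 min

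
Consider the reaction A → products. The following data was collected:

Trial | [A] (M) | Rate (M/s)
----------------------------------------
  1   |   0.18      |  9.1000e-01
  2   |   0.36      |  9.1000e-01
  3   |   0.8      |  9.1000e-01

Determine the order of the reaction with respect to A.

zeroth order (0)

Step 1: Compare trials - when concentration changes, rate stays constant.
Step 2: rate₂/rate₁ = 9.1000e-01/9.1000e-01 = 1
Step 3: [A]₂/[A]₁ = 0.36/0.18 = 2
Step 4: Since rate ratio ≈ (conc ratio)^0, the reaction is zeroth order.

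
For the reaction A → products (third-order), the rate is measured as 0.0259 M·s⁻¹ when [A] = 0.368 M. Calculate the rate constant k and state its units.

0.5197 M⁻²·s⁻¹

Step 1: rate = k[A]^3, so k = rate / [A]^3.
Step 2: k = 0.0259 / (0.368)^3 = 0.0259 / 0.04984.
Step 3: k = 0.5197 M⁻²·s⁻¹.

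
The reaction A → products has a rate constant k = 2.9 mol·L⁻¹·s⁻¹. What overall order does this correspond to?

zeroth order (0)

Step 1: The units of k for an nth-order reaction are (concentration)^(1-n)·(time)⁻¹.
Step 2: Here k has units mol·L⁻¹·s⁻¹, so the concentration exponent is 1.
Step 3: 1 - n = 1 ⇒ n = 0. The reaction is zeroth order.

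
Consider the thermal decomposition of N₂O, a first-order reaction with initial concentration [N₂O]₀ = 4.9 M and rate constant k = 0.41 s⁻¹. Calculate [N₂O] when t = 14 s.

0.01575 M

Step 1: For a first-order reaction: [N₂O] = [N₂O]₀ × e^(-kt)
Step 2: [N₂O] = 4.9 × e^(-0.41 × 14)
Step 3: [N₂O] = 4.9 × e^(-5.74)
Step 4: [N₂O] = 4.9 × 0.00321477 = 0.01575 M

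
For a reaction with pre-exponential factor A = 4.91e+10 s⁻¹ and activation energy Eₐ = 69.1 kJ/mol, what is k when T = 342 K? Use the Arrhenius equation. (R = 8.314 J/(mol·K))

1.37e+00 s⁻¹

Step 1: Use the Arrhenius equation: k = A × exp(-Eₐ/RT)
Step 2: Convert Eₐ to J/mol: 69.1 kJ/mol = 69100 J/mol
Step 3: Calculate the exponent: -Eₐ/(RT) = -69100/(8.314 × 342) = -24.30199
Step 4: k = 4.91e+10 × exp(-24.30199)
Step 5: k = 4.91e+10 × 2.79113e-11 = 1.3704e+00 s⁻¹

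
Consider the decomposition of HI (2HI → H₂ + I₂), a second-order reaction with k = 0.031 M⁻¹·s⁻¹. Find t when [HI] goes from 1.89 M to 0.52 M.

44.97 s

Step 1: For second-order: t = (1/[HI] - 1/[HI]₀)/k
Step 2: t = (1/0.52 - 1/1.89)/0.031
Step 3: t = (1.923 - 0.5291)/0.031
Step 4: t = 1.394/0.031 = 44.97 s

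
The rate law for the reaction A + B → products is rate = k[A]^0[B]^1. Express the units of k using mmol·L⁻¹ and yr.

yr⁻¹

Step 1: Overall order = 0 + 1 = 1.
Step 2: rate has units mmol·L⁻¹·yr⁻¹; [A]^0[B]^1 has units (mmol·L⁻¹)^1.
Step 3: k = rate/([A]^0[B]^1), so units of k = (mmol·L⁻¹)^(1-1)·yr⁻¹ = yr⁻¹.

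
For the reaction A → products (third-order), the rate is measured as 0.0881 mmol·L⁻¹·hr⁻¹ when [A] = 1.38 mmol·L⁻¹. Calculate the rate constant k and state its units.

0.03352 (mmol·L⁻¹)⁻²·hr⁻¹

Step 1: rate = k[A]^3, so k = rate / [A]^3.
Step 2: k = 0.0881 / (1.38)^3 = 0.0881 / 2.628.
Step 3: k = 0.03352 (mmol·L⁻¹)⁻²·hr⁻¹.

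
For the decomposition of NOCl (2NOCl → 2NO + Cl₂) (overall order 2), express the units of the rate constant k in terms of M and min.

M⁻¹·min⁻¹

Step 1: For overall order n, rate = k × (concentration)^n.
Step 2: Rate has units M·min⁻¹; concentration term has units M^2.
Step 3: k = rate / (concentration)^n, so units of k = M^(1-2)·min⁻¹ = M⁻¹·min⁻¹.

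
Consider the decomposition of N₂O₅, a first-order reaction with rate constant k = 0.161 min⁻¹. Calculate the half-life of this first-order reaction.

4.305 min

Step 1: For a first-order reaction, t₁/₂ = ln(2)/k
Step 2: t₁/₂ = ln(2)/0.161
Step 3: t₁/₂ = 0.6931/0.161 = 4.305 min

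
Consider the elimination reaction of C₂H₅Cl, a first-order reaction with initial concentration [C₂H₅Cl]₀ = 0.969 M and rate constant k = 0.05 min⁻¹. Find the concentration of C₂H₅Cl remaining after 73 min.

0.02519 M

Step 1: For a first-order reaction: [C₂H₅Cl] = [C₂H₅Cl]₀ × e^(-kt)
Step 2: [C₂H₅Cl] = 0.969 × e^(-0.05 × 73)
Step 3: [C₂H₅Cl] = 0.969 × e^(-3.65)
Step 4: [C₂H₅Cl] = 0.969 × 0.0259911 = 0.02519 M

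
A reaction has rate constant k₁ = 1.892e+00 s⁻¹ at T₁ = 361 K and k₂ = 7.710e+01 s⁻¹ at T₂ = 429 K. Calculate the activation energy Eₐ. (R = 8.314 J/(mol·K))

70.2 kJ/mol

Step 1: Use the two-temperature Arrhenius form: ln(k₂/k₁) = -Eₐ/R × (1/T₂ - 1/T₁)
Step 2: ln(k₂/k₁) = ln(7.710e+01/1.892e+00) = ln(40.7505) = 3.70747
Step 3: 1/T₂ - 1/T₁ = 1/429 - 1/361 = -4.390808e-04 K⁻¹
Step 4: Eₐ = -R × ln(k₂/k₁) / (1/T₂ - 1/T₁) = -8.314 × 3.70747 / -4.390808e-04
Step 5: Eₐ = 7.0201e+04 J/mol = 70.2 kJ/mol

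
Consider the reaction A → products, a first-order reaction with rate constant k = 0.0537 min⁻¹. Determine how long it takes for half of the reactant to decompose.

12.91 min

Step 1: For a first-order reaction, t₁/₂ = ln(2)/k
Step 2: t₁/₂ = ln(2)/0.0537
Step 3: t₁/₂ = 0.6931/0.0537 = 12.91 min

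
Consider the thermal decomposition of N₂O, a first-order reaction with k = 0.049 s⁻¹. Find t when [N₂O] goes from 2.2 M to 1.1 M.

14.15 s

Step 1: For first-order: t = ln([N₂O]₀/[N₂O])/k
Step 2: t = ln(2.2/1.1)/0.049
Step 3: t = ln(2)/0.049
Step 4: t = 0.6931/0.049 = 14.15 s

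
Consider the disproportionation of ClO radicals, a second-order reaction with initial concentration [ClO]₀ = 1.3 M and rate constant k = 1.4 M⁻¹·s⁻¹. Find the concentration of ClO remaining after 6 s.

0.1091 M

Step 1: For a second-order reaction: 1/[ClO] = 1/[ClO]₀ + kt
Step 2: 1/[ClO] = 1/1.3 + 1.4 × 6
Step 3: 1/[ClO] = 0.7692 + 8.4 = 9.169
Step 4: [ClO] = 1/9.169 = 0.1091 M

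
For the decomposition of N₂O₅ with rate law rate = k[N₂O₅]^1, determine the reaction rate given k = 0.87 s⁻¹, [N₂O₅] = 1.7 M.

1.479 M/s

Step 1: Identify the rate law: rate = k[N₂O₅]^1
Step 2: Substitute values: rate = 0.87 × (1.7)^1
Step 3: Calculate: rate = 0.87 × 1.7 = 1.479 M/s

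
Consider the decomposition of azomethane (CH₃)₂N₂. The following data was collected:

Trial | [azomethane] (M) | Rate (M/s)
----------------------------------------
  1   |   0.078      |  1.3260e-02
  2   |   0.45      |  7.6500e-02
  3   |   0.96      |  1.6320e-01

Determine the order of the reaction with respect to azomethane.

first order (1)

Step 1: Compare trials to find order n where rate₂/rate₁ = ([azomethane]₂/[azomethane]₁)^n
Step 2: rate₂/rate₁ = 7.6500e-02/1.3260e-02 = 5.769
Step 3: [azomethane]₂/[azomethane]₁ = 0.45/0.078 = 5.769
Step 4: n = ln(5.769)/ln(5.769) = 1.00 ≈ 1
Step 5: The reaction is first order in azomethane.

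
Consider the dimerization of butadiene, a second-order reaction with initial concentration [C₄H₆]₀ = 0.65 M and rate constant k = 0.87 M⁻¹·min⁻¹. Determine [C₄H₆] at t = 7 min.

0.1311 M

Step 1: For a second-order reaction: 1/[C₄H₆] = 1/[C₄H₆]₀ + kt
Step 2: 1/[C₄H₆] = 1/0.65 + 0.87 × 7
Step 3: 1/[C₄H₆] = 1.538 + 6.09 = 7.628
Step 4: [C₄H₆] = 1/7.628 = 0.1311 M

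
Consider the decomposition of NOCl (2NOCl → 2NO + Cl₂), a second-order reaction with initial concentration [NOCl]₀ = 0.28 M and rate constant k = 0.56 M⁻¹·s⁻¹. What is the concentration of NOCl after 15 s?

0.08353 M

Step 1: For a second-order reaction: 1/[NOCl] = 1/[NOCl]₀ + kt
Step 2: 1/[NOCl] = 1/0.28 + 0.56 × 15
Step 3: 1/[NOCl] = 3.571 + 8.4 = 11.97
Step 4: [NOCl] = 1/11.97 = 0.08353 M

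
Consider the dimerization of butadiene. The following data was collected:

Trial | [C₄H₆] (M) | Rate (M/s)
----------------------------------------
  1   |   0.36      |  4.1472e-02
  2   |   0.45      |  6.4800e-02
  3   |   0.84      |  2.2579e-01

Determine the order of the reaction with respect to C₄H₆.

second order (2)

Step 1: Compare trials to find order n where rate₂/rate₁ = ([C₄H₆]₂/[C₄H₆]₁)^n
Step 2: rate₂/rate₁ = 6.4800e-02/4.1472e-02 = 1.563
Step 3: [C₄H₆]₂/[C₄H₆]₁ = 0.45/0.36 = 1.25
Step 4: n = ln(1.563)/ln(1.25) = 2.00 ≈ 2
Step 5: The reaction is second order in C₄H₆.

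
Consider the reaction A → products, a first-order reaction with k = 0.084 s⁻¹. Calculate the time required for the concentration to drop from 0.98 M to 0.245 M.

16.5 s

Step 1: For first-order: t = ln([A]₀/[A])/k
Step 2: t = ln(0.98/0.245)/0.084
Step 3: t = ln(4)/0.084
Step 4: t = 1.386/0.084 = 16.5 s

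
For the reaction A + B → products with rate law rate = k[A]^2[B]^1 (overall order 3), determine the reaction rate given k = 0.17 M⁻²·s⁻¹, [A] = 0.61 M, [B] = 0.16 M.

0.01012 M/s

Step 1: The rate law is rate = k[A]^2[B]^1, overall order = 2+1 = 3
Step 2: Substitute values: rate = 0.17 × (0.61)^2 × (0.16)^1
Step 3: rate = 0.17 × 0.3721 × 0.16 = 0.0101211 M/s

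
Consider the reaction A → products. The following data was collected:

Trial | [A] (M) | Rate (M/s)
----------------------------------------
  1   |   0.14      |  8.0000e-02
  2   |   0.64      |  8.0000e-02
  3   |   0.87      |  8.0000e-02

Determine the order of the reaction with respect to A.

zeroth order (0)

Step 1: Compare trials - when concentration changes, rate stays constant.
Step 2: rate₂/rate₁ = 8.0000e-02/8.0000e-02 = 1
Step 3: [A]₂/[A]₁ = 0.64/0.14 = 4.571
Step 4: Since rate ratio ≈ (conc ratio)^0, the reaction is zeroth order.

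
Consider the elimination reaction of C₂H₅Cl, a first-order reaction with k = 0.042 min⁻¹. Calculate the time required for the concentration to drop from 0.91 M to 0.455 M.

16.5 min

Step 1: For first-order: t = ln([C₂H₅Cl]₀/[C₂H₅Cl])/k
Step 2: t = ln(0.91/0.455)/0.042
Step 3: t = ln(2)/0.042
Step 4: t = 0.6931/0.042 = 16.5 min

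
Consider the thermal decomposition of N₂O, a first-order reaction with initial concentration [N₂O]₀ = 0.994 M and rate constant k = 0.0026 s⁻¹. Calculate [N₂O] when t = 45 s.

0.8842 M

Step 1: For a first-order reaction: [N₂O] = [N₂O]₀ × e^(-kt)
Step 2: [N₂O] = 0.994 × e^(-0.0026 × 45)
Step 3: [N₂O] = 0.994 × e^(-0.117)
Step 4: [N₂O] = 0.994 × 0.889585 = 0.8842 M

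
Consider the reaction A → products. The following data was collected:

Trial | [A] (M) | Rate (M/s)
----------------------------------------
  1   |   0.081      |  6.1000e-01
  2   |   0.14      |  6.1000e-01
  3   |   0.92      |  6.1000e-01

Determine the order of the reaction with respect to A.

zeroth order (0)

Step 1: Compare trials - when concentration changes, rate stays constant.
Step 2: rate₂/rate₁ = 6.1000e-01/6.1000e-01 = 1
Step 3: [A]₂/[A]₁ = 0.14/0.081 = 1.728
Step 4: Since rate ratio ≈ (conc ratio)^0, the reaction is zeroth order.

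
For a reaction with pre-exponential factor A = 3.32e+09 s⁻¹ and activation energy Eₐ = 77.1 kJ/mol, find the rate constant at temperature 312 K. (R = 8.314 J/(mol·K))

4.10e-04 s⁻¹

Step 1: Use the Arrhenius equation: k = A × exp(-Eₐ/RT)
Step 2: Convert Eₐ to J/mol: 77.1 kJ/mol = 77100 J/mol
Step 3: Calculate the exponent: -Eₐ/(RT) = -77100/(8.314 × 312) = -29.72280
Step 4: k = 3.32e+09 × exp(-29.72280)
Step 5: k = 3.32e+09 × 1.23467e-13 = 4.0991e-04 s⁻¹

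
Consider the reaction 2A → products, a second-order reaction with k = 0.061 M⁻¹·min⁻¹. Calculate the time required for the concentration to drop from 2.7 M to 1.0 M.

10.32 min

Step 1: For second-order: t = (1/[A] - 1/[A]₀)/k
Step 2: t = (1/1.0 - 1/2.7)/0.061
Step 3: t = (1 - 0.3704)/0.061
Step 4: t = 0.6296/0.061 = 10.32 min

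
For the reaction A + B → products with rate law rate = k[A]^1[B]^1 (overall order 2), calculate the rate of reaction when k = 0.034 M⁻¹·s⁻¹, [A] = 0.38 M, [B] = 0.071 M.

0.0009173 M/s

Step 1: The rate law is rate = k[A]^1[B]^1, overall order = 1+1 = 2
Step 2: Substitute values: rate = 0.034 × (0.38)^1 × (0.071)^1
Step 3: rate = 0.034 × 0.38 × 0.071 = 0.00091732 M/s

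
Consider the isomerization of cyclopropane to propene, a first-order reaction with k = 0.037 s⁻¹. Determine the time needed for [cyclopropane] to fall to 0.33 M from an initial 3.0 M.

59.66 s

Step 1: For first-order: t = ln([cyclopropane]₀/[cyclopropane])/k
Step 2: t = ln(3.0/0.33)/0.037
Step 3: t = ln(9.091)/0.037
Step 4: t = 2.207/0.037 = 59.66 s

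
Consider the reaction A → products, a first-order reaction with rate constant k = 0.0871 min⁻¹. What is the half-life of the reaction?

7.958 min

Step 1: For a first-order reaction, t₁/₂ = ln(2)/k
Step 2: t₁/₂ = ln(2)/0.0871
Step 3: t₁/₂ = 0.6931/0.0871 = 7.958 min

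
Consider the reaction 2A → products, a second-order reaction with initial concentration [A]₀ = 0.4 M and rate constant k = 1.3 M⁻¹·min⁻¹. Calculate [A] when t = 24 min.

0.02967 M

Step 1: For a second-order reaction: 1/[A] = 1/[A]₀ + kt
Step 2: 1/[A] = 1/0.4 + 1.3 × 24
Step 3: 1/[A] = 2.5 + 31.2 = 33.7
Step 4: [A] = 1/33.7 = 0.02967 M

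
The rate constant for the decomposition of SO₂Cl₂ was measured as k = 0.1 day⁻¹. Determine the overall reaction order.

first order (1)

Step 1: The units of k for an nth-order reaction are (concentration)^(1-n)·(time)⁻¹.
Step 2: Here k has units day⁻¹, so the concentration exponent is 0.
Step 3: 1 - n = 0 ⇒ n = 1. The reaction is first order.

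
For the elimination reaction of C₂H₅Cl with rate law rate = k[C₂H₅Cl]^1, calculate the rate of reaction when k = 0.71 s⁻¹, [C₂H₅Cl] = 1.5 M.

1.065 M/s

Step 1: Identify the rate law: rate = k[C₂H₅Cl]^1
Step 2: Substitute values: rate = 0.71 × (1.5)^1
Step 3: Calculate: rate = 0.71 × 1.5 = 1.065 M/s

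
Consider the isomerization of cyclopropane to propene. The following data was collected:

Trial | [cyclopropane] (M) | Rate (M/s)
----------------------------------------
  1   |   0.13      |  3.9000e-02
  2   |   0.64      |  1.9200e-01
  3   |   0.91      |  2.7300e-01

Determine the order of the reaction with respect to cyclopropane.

first order (1)

Step 1: Compare trials to find order n where rate₂/rate₁ = ([cyclopropane]₂/[cyclopropane]₁)^n
Step 2: rate₂/rate₁ = 1.9200e-01/3.9000e-02 = 4.923
Step 3: [cyclopropane]₂/[cyclopropane]₁ = 0.64/0.13 = 4.923
Step 4: n = ln(4.923)/ln(4.923) = 1.00 ≈ 1
Step 5: The reaction is first order in cyclopropane.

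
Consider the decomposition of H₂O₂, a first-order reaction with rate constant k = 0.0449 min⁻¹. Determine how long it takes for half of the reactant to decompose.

15.44 min

Step 1: For a first-order reaction, t₁/₂ = ln(2)/k
Step 2: t₁/₂ = ln(2)/0.0449
Step 3: t₁/₂ = 0.6931/0.0449 = 15.44 min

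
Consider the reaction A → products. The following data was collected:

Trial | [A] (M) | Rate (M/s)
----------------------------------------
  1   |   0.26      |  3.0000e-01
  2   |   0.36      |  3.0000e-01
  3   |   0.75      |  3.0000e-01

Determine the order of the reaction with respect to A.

zeroth order (0)

Step 1: Compare trials - when concentration changes, rate stays constant.
Step 2: rate₂/rate₁ = 3.0000e-01/3.0000e-01 = 1
Step 3: [A]₂/[A]₁ = 0.36/0.26 = 1.385
Step 4: Since rate ratio ≈ (conc ratio)^0, the reaction is zeroth order.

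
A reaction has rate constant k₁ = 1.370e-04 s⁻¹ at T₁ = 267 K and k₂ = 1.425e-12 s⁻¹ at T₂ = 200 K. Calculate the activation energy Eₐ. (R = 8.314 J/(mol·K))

121.8 kJ/mol

Step 1: Use the two-temperature Arrhenius form: ln(k₂/k₁) = -Eₐ/R × (1/T₂ - 1/T₁)
Step 2: ln(k₂/k₁) = ln(1.425e-12/1.370e-04) = ln(1.04015e-08) = -18.3813
Step 3: 1/T₂ - 1/T₁ = 1/200 - 1/267 = 1.254682e-03 K⁻¹
Step 4: Eₐ = -R × ln(k₂/k₁) / (1/T₂ - 1/T₁) = -8.314 × -18.3813 / 1.254682e-03
Step 5: Eₐ = 1.2180e+05 J/mol = 121.8 kJ/mol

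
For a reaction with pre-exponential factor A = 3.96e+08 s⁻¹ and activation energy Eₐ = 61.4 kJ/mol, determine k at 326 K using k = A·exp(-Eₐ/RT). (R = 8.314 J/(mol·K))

5.74e-02 s⁻¹

Step 1: Use the Arrhenius equation: k = A × exp(-Eₐ/RT)
Step 2: Convert Eₐ to J/mol: 61.4 kJ/mol = 61400 J/mol
Step 3: Calculate the exponent: -Eₐ/(RT) = -61400/(8.314 × 326) = -22.65378
Step 4: k = 3.96e+08 × exp(-22.65378)
Step 5: k = 3.96e+08 × 1.45074e-10 = 5.7449e-02 s⁻¹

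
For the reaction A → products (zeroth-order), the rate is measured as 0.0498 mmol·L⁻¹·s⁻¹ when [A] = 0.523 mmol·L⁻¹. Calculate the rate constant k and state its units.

0.0498 mmol·L⁻¹·s⁻¹

Step 1: For a zeroth-order reaction, rate = k (independent of concentration).
Step 2: k = rate = 0.0498 mmol·L⁻¹·s⁻¹.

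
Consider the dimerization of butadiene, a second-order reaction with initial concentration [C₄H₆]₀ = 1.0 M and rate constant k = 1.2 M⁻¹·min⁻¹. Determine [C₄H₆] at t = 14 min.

0.05618 M

Step 1: For a second-order reaction: 1/[C₄H₆] = 1/[C₄H₆]₀ + kt
Step 2: 1/[C₄H₆] = 1/1.0 + 1.2 × 14
Step 3: 1/[C₄H₆] = 1 + 16.8 = 17.8
Step 4: [C₄H₆] = 1/17.8 = 0.05618 M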